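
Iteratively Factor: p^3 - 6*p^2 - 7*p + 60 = (p - 5)*(p^2 - p - 12) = (p - 5)*(p + 3)*(p - 4)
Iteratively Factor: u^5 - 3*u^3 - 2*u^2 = (u + 1)*(u^4 - u^3 - 2*u^2) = (u - 2)*(u + 1)*(u^3 + u^2) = u*(u - 2)*(u + 1)*(u^2 + u) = u^2*(u - 2)*(u + 1)*(u + 1)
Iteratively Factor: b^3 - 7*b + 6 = (b - 2)*(b^2 + 2*b - 3) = (b - 2)*(b - 1)*(b + 3)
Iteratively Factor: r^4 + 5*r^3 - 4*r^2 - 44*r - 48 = (r + 2)*(r^3 + 3*r^2 - 10*r - 24) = (r + 2)*(r + 4)*(r^2 - r - 6) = (r - 3)*(r + 2)*(r + 4)*(r + 2)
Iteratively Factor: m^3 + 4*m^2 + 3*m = (m + 3)*(m^2 + m) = m*(m + 3)*(m + 1)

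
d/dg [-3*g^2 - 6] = -6*g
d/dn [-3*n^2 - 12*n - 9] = -6*n - 12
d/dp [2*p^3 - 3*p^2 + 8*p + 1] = 6*p^2 - 6*p + 8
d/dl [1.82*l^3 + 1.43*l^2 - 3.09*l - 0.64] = 5.46*l^2 + 2.86*l - 3.09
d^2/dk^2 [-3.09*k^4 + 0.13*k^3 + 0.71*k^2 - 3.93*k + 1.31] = -37.08*k^2 + 0.78*k + 1.42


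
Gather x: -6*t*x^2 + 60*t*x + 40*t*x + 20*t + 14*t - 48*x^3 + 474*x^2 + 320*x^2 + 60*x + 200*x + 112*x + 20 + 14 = 34*t - 48*x^3 + x^2*(794 - 6*t) + x*(100*t + 372) + 34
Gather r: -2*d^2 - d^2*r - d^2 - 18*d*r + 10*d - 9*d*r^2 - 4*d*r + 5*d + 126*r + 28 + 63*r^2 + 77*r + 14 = -3*d^2 + 15*d + r^2*(63 - 9*d) + r*(-d^2 - 22*d + 203) + 42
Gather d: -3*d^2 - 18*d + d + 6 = -3*d^2 - 17*d + 6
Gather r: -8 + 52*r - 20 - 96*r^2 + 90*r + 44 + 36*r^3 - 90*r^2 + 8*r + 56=36*r^3 - 186*r^2 + 150*r + 72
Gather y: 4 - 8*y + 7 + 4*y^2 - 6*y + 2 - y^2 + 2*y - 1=3*y^2 - 12*y + 12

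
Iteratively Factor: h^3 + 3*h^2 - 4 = (h - 1)*(h^2 + 4*h + 4) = (h - 1)*(h + 2)*(h + 2)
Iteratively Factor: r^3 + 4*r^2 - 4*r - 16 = (r - 2)*(r^2 + 6*r + 8) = (r - 2)*(r + 4)*(r + 2)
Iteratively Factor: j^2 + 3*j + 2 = (j + 1)*(j + 2)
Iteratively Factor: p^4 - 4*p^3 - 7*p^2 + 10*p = (p)*(p^3 - 4*p^2 - 7*p + 10) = p*(p + 2)*(p^2 - 6*p + 5) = p*(p - 5)*(p + 2)*(p - 1)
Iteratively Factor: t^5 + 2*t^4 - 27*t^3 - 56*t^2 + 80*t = (t - 1)*(t^4 + 3*t^3 - 24*t^2 - 80*t) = (t - 5)*(t - 1)*(t^3 + 8*t^2 + 16*t) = (t - 5)*(t - 1)*(t + 4)*(t^2 + 4*t) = (t - 5)*(t - 1)*(t + 4)^2*(t)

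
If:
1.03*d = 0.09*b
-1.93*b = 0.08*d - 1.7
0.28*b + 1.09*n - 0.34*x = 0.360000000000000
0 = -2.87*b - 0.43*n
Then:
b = 0.88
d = 0.08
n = -5.86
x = -19.12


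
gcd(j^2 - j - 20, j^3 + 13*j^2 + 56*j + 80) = j + 4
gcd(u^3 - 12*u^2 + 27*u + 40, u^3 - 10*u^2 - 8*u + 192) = u - 8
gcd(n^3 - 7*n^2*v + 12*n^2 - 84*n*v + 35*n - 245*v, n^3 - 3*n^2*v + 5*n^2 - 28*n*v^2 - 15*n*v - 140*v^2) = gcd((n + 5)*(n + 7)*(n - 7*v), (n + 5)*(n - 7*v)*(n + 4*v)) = -n^2 + 7*n*v - 5*n + 35*v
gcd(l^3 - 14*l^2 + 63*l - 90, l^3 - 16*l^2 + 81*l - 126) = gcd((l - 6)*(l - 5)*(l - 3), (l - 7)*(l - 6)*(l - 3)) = l^2 - 9*l + 18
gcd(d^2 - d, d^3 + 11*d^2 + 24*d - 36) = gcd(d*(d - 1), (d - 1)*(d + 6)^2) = d - 1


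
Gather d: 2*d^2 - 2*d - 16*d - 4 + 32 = 2*d^2 - 18*d + 28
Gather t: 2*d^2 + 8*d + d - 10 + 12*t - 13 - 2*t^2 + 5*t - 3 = 2*d^2 + 9*d - 2*t^2 + 17*t - 26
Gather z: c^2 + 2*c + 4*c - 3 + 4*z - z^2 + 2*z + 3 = c^2 + 6*c - z^2 + 6*z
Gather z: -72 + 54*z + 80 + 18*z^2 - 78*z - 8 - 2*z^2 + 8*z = 16*z^2 - 16*z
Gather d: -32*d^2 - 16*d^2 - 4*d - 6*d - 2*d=-48*d^2 - 12*d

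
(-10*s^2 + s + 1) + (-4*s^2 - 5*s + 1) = -14*s^2 - 4*s + 2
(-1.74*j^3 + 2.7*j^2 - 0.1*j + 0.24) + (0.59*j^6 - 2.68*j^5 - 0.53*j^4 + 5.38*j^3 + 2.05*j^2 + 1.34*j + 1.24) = 0.59*j^6 - 2.68*j^5 - 0.53*j^4 + 3.64*j^3 + 4.75*j^2 + 1.24*j + 1.48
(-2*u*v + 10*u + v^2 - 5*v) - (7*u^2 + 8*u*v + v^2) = -7*u^2 - 10*u*v + 10*u - 5*v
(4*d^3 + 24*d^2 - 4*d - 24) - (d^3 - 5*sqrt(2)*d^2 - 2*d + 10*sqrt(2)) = 3*d^3 + 5*sqrt(2)*d^2 + 24*d^2 - 2*d - 24 - 10*sqrt(2)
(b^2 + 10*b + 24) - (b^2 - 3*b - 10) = 13*b + 34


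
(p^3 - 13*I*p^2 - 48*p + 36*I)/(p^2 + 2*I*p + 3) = (p^2 - 12*I*p - 36)/(p + 3*I)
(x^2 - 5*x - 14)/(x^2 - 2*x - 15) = (-x^2 + 5*x + 14)/(-x^2 + 2*x + 15)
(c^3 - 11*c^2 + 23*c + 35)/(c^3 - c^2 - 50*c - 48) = (c^2 - 12*c + 35)/(c^2 - 2*c - 48)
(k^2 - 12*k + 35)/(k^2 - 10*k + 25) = (k - 7)/(k - 5)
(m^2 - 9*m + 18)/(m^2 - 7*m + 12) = (m - 6)/(m - 4)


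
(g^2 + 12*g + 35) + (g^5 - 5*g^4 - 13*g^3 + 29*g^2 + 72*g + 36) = g^5 - 5*g^4 - 13*g^3 + 30*g^2 + 84*g + 71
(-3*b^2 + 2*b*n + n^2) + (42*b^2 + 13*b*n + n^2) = 39*b^2 + 15*b*n + 2*n^2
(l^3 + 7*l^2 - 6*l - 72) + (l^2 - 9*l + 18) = l^3 + 8*l^2 - 15*l - 54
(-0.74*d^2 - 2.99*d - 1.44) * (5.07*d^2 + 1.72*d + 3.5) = -3.7518*d^4 - 16.4321*d^3 - 15.0336*d^2 - 12.9418*d - 5.04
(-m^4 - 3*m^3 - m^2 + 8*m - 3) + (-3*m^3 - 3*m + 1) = -m^4 - 6*m^3 - m^2 + 5*m - 2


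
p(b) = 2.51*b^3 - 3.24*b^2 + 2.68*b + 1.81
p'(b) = 7.53*b^2 - 6.48*b + 2.68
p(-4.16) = -246.11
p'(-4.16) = 159.95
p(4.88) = 229.43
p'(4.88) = 150.38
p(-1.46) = -16.82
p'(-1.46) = 28.19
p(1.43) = 6.36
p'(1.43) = 8.81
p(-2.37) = -56.15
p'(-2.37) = 60.33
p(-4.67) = -337.00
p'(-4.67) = 197.16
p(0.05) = 1.94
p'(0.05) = 2.37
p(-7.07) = -1066.11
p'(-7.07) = 424.88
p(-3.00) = -103.16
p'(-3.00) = 89.89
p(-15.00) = -9238.64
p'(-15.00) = 1794.13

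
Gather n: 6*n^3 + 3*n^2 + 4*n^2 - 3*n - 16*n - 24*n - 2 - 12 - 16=6*n^3 + 7*n^2 - 43*n - 30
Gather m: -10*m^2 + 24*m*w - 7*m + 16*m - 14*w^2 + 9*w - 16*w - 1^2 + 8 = -10*m^2 + m*(24*w + 9) - 14*w^2 - 7*w + 7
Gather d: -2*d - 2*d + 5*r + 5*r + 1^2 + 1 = -4*d + 10*r + 2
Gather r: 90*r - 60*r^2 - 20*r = -60*r^2 + 70*r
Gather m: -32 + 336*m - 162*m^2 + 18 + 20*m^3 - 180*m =20*m^3 - 162*m^2 + 156*m - 14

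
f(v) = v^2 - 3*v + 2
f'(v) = 2*v - 3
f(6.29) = 22.69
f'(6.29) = 9.58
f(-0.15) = 2.47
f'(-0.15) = -3.30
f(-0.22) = 2.71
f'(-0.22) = -3.44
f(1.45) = -0.25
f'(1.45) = -0.10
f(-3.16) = 21.47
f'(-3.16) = -9.32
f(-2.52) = 15.91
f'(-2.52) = -8.04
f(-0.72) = 4.68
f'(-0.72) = -4.44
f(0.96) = 0.04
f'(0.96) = -1.08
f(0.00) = 2.00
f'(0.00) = -3.00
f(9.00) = 56.00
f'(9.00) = 15.00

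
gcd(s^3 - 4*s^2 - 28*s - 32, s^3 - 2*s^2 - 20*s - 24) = s^2 + 4*s + 4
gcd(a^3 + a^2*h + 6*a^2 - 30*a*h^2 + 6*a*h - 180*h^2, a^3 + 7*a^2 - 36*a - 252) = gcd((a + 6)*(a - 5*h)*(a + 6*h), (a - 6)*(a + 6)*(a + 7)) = a + 6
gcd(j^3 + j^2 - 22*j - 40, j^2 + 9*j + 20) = j + 4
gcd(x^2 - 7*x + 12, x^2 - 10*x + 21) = x - 3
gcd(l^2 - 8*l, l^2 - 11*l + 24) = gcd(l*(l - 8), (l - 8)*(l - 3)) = l - 8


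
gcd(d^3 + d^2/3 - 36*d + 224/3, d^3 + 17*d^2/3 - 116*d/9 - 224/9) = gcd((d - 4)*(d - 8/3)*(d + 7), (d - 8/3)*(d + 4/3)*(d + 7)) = d^2 + 13*d/3 - 56/3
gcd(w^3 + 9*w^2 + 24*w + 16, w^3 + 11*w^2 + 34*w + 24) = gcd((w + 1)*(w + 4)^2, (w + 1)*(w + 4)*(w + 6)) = w^2 + 5*w + 4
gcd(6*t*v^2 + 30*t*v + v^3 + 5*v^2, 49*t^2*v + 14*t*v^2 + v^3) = v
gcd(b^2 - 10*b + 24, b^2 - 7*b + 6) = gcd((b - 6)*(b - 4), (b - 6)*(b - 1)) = b - 6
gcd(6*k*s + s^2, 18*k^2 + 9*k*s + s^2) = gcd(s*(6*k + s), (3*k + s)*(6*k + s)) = 6*k + s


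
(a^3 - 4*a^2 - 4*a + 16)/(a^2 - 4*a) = a - 4/a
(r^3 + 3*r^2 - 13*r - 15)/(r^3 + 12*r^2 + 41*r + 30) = (r - 3)/(r + 6)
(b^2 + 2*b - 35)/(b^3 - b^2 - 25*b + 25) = (b + 7)/(b^2 + 4*b - 5)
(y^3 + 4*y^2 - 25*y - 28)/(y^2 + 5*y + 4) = (y^2 + 3*y - 28)/(y + 4)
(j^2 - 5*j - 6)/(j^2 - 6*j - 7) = (j - 6)/(j - 7)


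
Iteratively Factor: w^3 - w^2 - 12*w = (w + 3)*(w^2 - 4*w) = w*(w + 3)*(w - 4)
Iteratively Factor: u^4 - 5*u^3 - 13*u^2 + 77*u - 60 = (u + 4)*(u^3 - 9*u^2 + 23*u - 15) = (u - 1)*(u + 4)*(u^2 - 8*u + 15) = (u - 3)*(u - 1)*(u + 4)*(u - 5)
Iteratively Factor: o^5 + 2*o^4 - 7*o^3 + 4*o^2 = (o - 1)*(o^4 + 3*o^3 - 4*o^2) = o*(o - 1)*(o^3 + 3*o^2 - 4*o) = o*(o - 1)^2*(o^2 + 4*o) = o^2*(o - 1)^2*(o + 4)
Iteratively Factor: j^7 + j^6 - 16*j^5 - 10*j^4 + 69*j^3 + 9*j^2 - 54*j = (j - 3)*(j^6 + 4*j^5 - 4*j^4 - 22*j^3 + 3*j^2 + 18*j) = j*(j - 3)*(j^5 + 4*j^4 - 4*j^3 - 22*j^2 + 3*j + 18) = j*(j - 3)*(j - 1)*(j^4 + 5*j^3 + j^2 - 21*j - 18) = j*(j - 3)*(j - 1)*(j + 3)*(j^3 + 2*j^2 - 5*j - 6) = j*(j - 3)*(j - 1)*(j + 3)^2*(j^2 - j - 2) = j*(j - 3)*(j - 1)*(j + 1)*(j + 3)^2*(j - 2)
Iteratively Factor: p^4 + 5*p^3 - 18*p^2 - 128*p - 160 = (p - 5)*(p^3 + 10*p^2 + 32*p + 32) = (p - 5)*(p + 2)*(p^2 + 8*p + 16) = (p - 5)*(p + 2)*(p + 4)*(p + 4)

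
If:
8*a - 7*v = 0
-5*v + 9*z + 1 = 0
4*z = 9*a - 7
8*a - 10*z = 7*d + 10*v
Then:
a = 413/407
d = -326/259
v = 472/407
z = 217/407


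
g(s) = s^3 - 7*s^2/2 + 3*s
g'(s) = 3*s^2 - 7*s + 3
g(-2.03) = -28.88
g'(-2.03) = 29.57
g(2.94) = 3.98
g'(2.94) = 8.35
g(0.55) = 0.76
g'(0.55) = 0.06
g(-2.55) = -46.99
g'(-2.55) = 40.36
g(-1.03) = -7.90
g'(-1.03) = 13.39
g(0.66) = 0.74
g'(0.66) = -0.31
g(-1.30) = -12.01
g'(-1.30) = 17.17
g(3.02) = 4.68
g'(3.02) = 9.22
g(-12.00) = -2268.00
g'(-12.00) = 519.00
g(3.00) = 4.50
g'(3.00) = 9.00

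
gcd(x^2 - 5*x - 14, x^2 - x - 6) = x + 2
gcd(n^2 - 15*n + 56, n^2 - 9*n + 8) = n - 8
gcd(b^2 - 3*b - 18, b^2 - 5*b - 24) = b + 3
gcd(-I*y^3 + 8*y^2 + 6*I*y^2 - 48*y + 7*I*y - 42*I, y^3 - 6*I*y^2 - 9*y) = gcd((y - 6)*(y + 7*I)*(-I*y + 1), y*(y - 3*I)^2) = 1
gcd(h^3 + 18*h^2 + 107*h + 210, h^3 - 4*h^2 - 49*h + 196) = h + 7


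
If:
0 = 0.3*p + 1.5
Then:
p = -5.00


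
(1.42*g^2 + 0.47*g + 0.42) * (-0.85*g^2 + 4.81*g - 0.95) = -1.207*g^4 + 6.4307*g^3 + 0.5547*g^2 + 1.5737*g - 0.399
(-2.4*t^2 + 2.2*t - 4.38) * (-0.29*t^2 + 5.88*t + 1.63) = 0.696*t^4 - 14.75*t^3 + 10.2942*t^2 - 22.1684*t - 7.1394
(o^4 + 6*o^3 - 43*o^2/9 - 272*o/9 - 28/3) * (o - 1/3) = o^5 + 17*o^4/3 - 61*o^3/9 - 773*o^2/27 + 20*o/27 + 28/9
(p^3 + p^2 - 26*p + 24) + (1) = p^3 + p^2 - 26*p + 25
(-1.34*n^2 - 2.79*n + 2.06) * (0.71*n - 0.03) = -0.9514*n^3 - 1.9407*n^2 + 1.5463*n - 0.0618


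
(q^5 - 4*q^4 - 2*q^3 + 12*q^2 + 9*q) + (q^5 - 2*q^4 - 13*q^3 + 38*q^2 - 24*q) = 2*q^5 - 6*q^4 - 15*q^3 + 50*q^2 - 15*q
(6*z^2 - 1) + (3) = 6*z^2 + 2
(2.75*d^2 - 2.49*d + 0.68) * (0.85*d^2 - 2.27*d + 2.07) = 2.3375*d^4 - 8.359*d^3 + 11.9228*d^2 - 6.6979*d + 1.4076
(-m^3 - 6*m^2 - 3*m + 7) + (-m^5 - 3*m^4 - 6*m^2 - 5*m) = -m^5 - 3*m^4 - m^3 - 12*m^2 - 8*m + 7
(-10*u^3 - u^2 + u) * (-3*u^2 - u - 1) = 30*u^5 + 13*u^4 + 8*u^3 - u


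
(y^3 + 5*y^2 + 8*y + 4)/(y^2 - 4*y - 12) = (y^2 + 3*y + 2)/(y - 6)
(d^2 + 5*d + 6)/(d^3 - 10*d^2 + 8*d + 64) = (d + 3)/(d^2 - 12*d + 32)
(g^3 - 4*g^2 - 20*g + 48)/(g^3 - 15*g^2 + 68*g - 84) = (g + 4)/(g - 7)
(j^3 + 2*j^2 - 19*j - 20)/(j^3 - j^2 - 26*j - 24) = (j^2 + j - 20)/(j^2 - 2*j - 24)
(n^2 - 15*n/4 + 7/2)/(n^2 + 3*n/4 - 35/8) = 2*(n - 2)/(2*n + 5)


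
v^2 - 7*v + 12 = (v - 4)*(v - 3)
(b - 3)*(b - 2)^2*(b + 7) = b^4 - 33*b^2 + 100*b - 84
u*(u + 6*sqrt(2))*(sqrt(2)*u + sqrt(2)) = sqrt(2)*u^3 + sqrt(2)*u^2 + 12*u^2 + 12*u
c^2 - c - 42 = (c - 7)*(c + 6)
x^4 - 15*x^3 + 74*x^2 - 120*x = x*(x - 6)*(x - 5)*(x - 4)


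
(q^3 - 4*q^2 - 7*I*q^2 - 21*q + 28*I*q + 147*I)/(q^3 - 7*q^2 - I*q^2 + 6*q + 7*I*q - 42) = (q^2 + q*(3 - 7*I) - 21*I)/(q^2 - I*q + 6)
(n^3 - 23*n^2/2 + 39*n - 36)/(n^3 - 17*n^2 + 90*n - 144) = (n^2 - 11*n/2 + 6)/(n^2 - 11*n + 24)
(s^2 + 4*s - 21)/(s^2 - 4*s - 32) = (-s^2 - 4*s + 21)/(-s^2 + 4*s + 32)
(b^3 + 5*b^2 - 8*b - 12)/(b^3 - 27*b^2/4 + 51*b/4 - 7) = 4*(b^3 + 5*b^2 - 8*b - 12)/(4*b^3 - 27*b^2 + 51*b - 28)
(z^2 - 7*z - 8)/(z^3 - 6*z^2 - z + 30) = (z^2 - 7*z - 8)/(z^3 - 6*z^2 - z + 30)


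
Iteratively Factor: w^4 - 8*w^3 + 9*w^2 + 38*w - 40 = (w - 1)*(w^3 - 7*w^2 + 2*w + 40) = (w - 1)*(w + 2)*(w^2 - 9*w + 20) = (w - 4)*(w - 1)*(w + 2)*(w - 5)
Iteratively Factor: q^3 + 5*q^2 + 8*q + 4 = (q + 2)*(q^2 + 3*q + 2) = (q + 1)*(q + 2)*(q + 2)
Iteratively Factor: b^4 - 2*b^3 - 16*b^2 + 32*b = (b - 2)*(b^3 - 16*b) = (b - 4)*(b - 2)*(b^2 + 4*b) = b*(b - 4)*(b - 2)*(b + 4)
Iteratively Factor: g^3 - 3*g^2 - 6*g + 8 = (g - 4)*(g^2 + g - 2) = (g - 4)*(g + 2)*(g - 1)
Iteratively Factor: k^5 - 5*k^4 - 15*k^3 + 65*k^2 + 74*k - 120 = (k - 5)*(k^4 - 15*k^2 - 10*k + 24) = (k - 5)*(k - 4)*(k^3 + 4*k^2 + k - 6) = (k - 5)*(k - 4)*(k - 1)*(k^2 + 5*k + 6) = (k - 5)*(k - 4)*(k - 1)*(k + 2)*(k + 3)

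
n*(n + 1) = n^2 + n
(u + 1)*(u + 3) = u^2 + 4*u + 3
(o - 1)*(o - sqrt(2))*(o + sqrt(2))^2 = o^4 - o^3 + sqrt(2)*o^3 - 2*o^2 - sqrt(2)*o^2 - 2*sqrt(2)*o + 2*o + 2*sqrt(2)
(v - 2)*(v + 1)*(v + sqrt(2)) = v^3 - v^2 + sqrt(2)*v^2 - 2*v - sqrt(2)*v - 2*sqrt(2)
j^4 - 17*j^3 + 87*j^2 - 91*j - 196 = (j - 7)^2*(j - 4)*(j + 1)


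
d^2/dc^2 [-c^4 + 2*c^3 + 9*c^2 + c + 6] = -12*c^2 + 12*c + 18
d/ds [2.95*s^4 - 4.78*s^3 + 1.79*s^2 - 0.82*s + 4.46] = 11.8*s^3 - 14.34*s^2 + 3.58*s - 0.82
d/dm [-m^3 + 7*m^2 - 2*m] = -3*m^2 + 14*m - 2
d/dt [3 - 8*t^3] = -24*t^2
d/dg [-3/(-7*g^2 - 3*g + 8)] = 3*(-14*g - 3)/(7*g^2 + 3*g - 8)^2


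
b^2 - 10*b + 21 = (b - 7)*(b - 3)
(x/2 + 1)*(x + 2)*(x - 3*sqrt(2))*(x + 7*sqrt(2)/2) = x^4/2 + sqrt(2)*x^3/4 + 2*x^3 - 17*x^2/2 + sqrt(2)*x^2 - 42*x + sqrt(2)*x - 42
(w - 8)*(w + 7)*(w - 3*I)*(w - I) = w^4 - w^3 - 4*I*w^3 - 59*w^2 + 4*I*w^2 + 3*w + 224*I*w + 168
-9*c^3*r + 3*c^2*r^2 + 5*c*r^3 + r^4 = r*(-c + r)*(3*c + r)^2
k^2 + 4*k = k*(k + 4)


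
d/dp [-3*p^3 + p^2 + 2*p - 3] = -9*p^2 + 2*p + 2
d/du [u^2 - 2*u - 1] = 2*u - 2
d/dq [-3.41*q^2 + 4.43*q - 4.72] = 4.43 - 6.82*q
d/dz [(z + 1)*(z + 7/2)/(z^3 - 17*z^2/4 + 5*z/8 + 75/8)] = 16*(-4*z^4 - 36*z^3 + 37*z^2 + 194*z + 160)/(64*z^6 - 544*z^5 + 1236*z^4 + 860*z^3 - 5075*z^2 + 750*z + 5625)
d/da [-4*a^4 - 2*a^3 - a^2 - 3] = 2*a*(-8*a^2 - 3*a - 1)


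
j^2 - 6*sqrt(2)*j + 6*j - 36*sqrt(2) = (j + 6)*(j - 6*sqrt(2))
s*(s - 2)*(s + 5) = s^3 + 3*s^2 - 10*s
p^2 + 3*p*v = p*(p + 3*v)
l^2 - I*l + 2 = (l - 2*I)*(l + I)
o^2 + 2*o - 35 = (o - 5)*(o + 7)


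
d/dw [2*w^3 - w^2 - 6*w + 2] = 6*w^2 - 2*w - 6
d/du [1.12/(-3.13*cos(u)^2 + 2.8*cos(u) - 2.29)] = (3.136 - 7.0112*cos(u))*sin(u)/(3.13*cos(u)^2 - 2.8*cos(u) + 2.29)^2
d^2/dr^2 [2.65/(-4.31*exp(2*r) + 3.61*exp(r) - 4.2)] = (-2.65*(8.62*exp(r) - 3.61)*(17.24*exp(r) - 7.22)*exp(r) + (45.686*exp(r) - 9.5665)*(4.31*exp(2*r) - 3.61*exp(r) + 4.2))*exp(r)/(4.31*exp(2*r) - 3.61*exp(r) + 4.2)^3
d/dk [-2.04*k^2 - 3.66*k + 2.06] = -4.08*k - 3.66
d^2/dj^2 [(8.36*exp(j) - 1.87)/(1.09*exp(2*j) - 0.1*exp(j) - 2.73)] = (9.93251600000002*exp(4*j) - 7.975748*exp(3*j) + 149.872602*exp(2*j) - 24.559216*exp(j) + 62.816754)*exp(j)/(1.295029*exp(6*j) - 0.35643*exp(5*j) - 9.697839*exp(4*j) + 1.78442*exp(3*j) + 24.289083*exp(2*j) - 2.23587*exp(j) - 20.346417)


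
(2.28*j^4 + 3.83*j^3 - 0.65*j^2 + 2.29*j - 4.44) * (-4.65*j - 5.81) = -10.602*j^5 - 31.0563*j^4 - 19.2298*j^3 - 6.872*j^2 + 7.3411*j + 25.7964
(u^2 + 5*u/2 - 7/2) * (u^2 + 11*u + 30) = u^4 + 27*u^3/2 + 54*u^2 + 73*u/2 - 105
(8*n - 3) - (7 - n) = 9*n - 10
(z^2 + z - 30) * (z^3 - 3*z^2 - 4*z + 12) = z^5 - 2*z^4 - 37*z^3 + 98*z^2 + 132*z - 360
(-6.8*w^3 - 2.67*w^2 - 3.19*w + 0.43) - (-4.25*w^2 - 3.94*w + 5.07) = -6.8*w^3 + 1.58*w^2 + 0.75*w - 4.64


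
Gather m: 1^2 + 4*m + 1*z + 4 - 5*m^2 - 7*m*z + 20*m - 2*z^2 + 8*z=-5*m^2 + m*(24 - 7*z) - 2*z^2 + 9*z + 5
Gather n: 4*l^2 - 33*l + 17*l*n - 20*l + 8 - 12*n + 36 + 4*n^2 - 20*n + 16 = 4*l^2 - 53*l + 4*n^2 + n*(17*l - 32) + 60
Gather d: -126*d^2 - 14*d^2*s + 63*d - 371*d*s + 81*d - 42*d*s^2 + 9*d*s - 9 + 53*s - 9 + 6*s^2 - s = d^2*(-14*s - 126) + d*(-42*s^2 - 362*s + 144) + 6*s^2 + 52*s - 18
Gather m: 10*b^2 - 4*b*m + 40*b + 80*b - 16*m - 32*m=10*b^2 + 120*b + m*(-4*b - 48)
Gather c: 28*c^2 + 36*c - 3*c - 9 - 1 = 28*c^2 + 33*c - 10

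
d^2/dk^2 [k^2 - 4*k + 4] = 2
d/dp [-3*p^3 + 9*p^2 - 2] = 9*p*(2 - p)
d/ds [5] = 0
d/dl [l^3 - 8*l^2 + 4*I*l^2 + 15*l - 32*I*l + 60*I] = 3*l^2 + 8*l*(-2 + I) + 15 - 32*I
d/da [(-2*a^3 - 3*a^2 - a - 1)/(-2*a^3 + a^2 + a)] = (-8*a^4 - 8*a^3 - 8*a^2 + 2*a + 1)/(a^2*(4*a^4 - 4*a^3 - 3*a^2 + 2*a + 1))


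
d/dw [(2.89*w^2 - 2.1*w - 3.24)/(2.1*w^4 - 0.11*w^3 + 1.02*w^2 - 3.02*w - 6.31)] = (-12.138*w^5 + 13.5479*w^4 + 26.754*w^3 - 7.655*w^2 - 29.8622*w + 3.4662)/(4.41*w^8 - 0.462*w^7 + 4.2961*w^6 - 12.9084*w^5 - 24.7972*w^4 - 4.7726*w^3 - 3.752*w^2 + 38.1124*w + 39.8161)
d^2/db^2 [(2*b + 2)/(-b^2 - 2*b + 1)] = 4*(b + 1)*(3*b^2 + 6*b - 4*(b + 1)^2 - 3)/(b^2 + 2*b - 1)^3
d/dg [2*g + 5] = 2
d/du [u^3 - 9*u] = 3*u^2 - 9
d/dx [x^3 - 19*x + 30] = 3*x^2 - 19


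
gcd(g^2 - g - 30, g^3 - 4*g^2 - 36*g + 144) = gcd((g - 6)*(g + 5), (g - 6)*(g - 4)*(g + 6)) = g - 6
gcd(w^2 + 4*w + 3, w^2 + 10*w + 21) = w + 3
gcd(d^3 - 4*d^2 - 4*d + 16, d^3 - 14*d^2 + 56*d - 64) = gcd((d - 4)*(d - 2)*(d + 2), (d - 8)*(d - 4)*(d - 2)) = d^2 - 6*d + 8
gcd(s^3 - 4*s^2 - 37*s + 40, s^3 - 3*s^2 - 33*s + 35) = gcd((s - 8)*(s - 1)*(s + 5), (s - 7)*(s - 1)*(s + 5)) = s^2 + 4*s - 5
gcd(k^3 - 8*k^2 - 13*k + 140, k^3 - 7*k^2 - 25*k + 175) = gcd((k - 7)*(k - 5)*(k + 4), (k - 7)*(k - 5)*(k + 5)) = k^2 - 12*k + 35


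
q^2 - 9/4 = (q - 3/2)*(q + 3/2)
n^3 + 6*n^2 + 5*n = n*(n + 1)*(n + 5)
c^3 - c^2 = c^2*(c - 1)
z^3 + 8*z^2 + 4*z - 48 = (z - 2)*(z + 4)*(z + 6)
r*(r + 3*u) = r^2 + 3*r*u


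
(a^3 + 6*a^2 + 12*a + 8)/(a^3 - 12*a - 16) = (a + 2)/(a - 4)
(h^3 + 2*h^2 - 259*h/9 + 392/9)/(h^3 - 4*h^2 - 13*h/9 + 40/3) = (3*h^2 + 14*h - 49)/(3*h^2 - 4*h - 15)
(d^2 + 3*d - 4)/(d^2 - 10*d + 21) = (d^2 + 3*d - 4)/(d^2 - 10*d + 21)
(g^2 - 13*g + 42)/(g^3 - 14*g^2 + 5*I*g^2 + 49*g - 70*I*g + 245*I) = (g - 6)/(g^2 + g*(-7 + 5*I) - 35*I)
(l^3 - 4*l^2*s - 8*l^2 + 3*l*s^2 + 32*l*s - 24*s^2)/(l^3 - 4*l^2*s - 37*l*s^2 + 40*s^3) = (-l^2 + 3*l*s + 8*l - 24*s)/(-l^2 + 3*l*s + 40*s^2)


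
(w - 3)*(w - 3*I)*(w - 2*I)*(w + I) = w^4 - 3*w^3 - 4*I*w^3 - w^2 + 12*I*w^2 + 3*w - 6*I*w + 18*I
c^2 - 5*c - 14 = (c - 7)*(c + 2)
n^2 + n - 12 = (n - 3)*(n + 4)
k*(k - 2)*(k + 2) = k^3 - 4*k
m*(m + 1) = m^2 + m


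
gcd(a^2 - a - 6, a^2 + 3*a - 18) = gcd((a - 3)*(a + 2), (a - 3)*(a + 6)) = a - 3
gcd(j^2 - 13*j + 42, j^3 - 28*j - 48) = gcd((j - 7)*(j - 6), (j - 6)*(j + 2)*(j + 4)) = j - 6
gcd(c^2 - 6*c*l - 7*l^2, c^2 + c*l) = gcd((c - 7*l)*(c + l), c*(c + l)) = c + l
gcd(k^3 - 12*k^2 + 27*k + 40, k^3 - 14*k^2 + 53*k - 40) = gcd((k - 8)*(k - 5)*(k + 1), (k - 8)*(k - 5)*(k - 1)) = k^2 - 13*k + 40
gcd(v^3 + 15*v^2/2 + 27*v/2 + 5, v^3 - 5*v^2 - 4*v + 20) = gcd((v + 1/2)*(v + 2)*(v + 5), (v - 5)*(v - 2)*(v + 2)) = v + 2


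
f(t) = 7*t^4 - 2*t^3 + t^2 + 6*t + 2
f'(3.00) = 714.00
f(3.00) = 542.00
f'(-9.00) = -20910.00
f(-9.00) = 47414.00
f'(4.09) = 1829.51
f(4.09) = 1865.24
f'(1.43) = 78.47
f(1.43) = 36.05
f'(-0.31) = 3.97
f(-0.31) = 0.36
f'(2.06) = 229.43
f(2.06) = 127.18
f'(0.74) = 15.54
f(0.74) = 8.28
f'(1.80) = 153.46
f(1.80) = 77.86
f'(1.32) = 62.58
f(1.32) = 28.31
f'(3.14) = 819.98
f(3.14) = 649.26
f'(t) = 28*t^3 - 6*t^2 + 2*t + 6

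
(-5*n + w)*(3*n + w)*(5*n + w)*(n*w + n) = -75*n^4*w - 75*n^4 - 25*n^3*w^2 - 25*n^3*w + 3*n^2*w^3 + 3*n^2*w^2 + n*w^4 + n*w^3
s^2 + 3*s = s*(s + 3)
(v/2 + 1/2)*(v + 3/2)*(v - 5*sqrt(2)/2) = v^3/2 - 5*sqrt(2)*v^2/4 + 5*v^2/4 - 25*sqrt(2)*v/8 + 3*v/4 - 15*sqrt(2)/8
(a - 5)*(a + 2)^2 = a^3 - a^2 - 16*a - 20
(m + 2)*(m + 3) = m^2 + 5*m + 6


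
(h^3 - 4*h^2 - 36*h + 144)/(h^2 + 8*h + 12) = (h^2 - 10*h + 24)/(h + 2)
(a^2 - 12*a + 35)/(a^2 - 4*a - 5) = (a - 7)/(a + 1)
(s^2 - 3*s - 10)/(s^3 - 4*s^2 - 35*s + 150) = (s + 2)/(s^2 + s - 30)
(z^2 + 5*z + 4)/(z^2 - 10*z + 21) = (z^2 + 5*z + 4)/(z^2 - 10*z + 21)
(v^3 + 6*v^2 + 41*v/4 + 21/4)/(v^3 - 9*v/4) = (2*v^2 + 9*v + 7)/(v*(2*v - 3))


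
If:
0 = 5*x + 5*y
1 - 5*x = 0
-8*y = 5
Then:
No Solution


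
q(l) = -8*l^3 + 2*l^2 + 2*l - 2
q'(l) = -24*l^2 + 4*l + 2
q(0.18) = -1.62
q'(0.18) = 1.94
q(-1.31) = 16.80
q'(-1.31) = -44.43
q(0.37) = -1.39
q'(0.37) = 0.19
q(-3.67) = 413.04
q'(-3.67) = -335.93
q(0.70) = -2.36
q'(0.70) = -6.96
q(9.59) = -6854.68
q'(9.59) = -2166.87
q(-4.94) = 1001.36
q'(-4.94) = -603.45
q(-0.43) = -1.85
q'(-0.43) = -4.16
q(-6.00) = 1786.00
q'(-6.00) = -886.00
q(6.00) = -1646.00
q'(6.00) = -838.00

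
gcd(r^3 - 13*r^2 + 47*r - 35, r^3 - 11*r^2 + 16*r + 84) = r - 7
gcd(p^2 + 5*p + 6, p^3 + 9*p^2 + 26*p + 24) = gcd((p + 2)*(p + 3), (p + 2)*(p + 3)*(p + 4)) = p^2 + 5*p + 6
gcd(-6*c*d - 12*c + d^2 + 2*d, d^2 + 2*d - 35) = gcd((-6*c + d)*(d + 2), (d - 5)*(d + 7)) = 1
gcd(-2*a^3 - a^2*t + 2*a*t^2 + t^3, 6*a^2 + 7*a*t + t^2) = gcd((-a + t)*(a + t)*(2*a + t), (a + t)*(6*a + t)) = a + t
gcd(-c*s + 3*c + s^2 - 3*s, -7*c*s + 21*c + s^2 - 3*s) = s - 3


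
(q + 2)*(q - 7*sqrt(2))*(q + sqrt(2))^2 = q^4 - 5*sqrt(2)*q^3 + 2*q^3 - 26*q^2 - 10*sqrt(2)*q^2 - 52*q - 14*sqrt(2)*q - 28*sqrt(2)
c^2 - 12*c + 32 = (c - 8)*(c - 4)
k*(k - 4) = k^2 - 4*k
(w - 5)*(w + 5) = w^2 - 25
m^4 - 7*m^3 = m^3*(m - 7)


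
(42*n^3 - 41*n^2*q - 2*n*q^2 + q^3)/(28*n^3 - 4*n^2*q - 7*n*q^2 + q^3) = (-6*n^2 + 5*n*q + q^2)/(-4*n^2 + q^2)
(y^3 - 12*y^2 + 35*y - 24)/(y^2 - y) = y - 11 + 24/y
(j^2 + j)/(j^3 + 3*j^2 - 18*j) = (j + 1)/(j^2 + 3*j - 18)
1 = 1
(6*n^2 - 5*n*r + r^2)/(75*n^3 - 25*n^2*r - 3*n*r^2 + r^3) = (-2*n + r)/(-25*n^2 + r^2)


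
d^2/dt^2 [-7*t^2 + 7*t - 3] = -14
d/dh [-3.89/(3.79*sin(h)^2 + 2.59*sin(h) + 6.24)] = (29.4862*sin(h) + 10.0751)*cos(h)/(3.79*sin(h)^2 + 2.59*sin(h) + 6.24)^2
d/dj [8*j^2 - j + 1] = 16*j - 1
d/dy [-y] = -1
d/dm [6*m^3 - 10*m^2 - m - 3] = 18*m^2 - 20*m - 1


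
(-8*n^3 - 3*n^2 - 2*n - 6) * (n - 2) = -8*n^4 + 13*n^3 + 4*n^2 - 2*n + 12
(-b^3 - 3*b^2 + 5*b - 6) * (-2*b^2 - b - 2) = 2*b^5 + 7*b^4 - 5*b^3 + 13*b^2 - 4*b + 12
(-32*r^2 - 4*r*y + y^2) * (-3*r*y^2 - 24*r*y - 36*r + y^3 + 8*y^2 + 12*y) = 96*r^3*y^2 + 768*r^3*y + 1152*r^3 - 20*r^2*y^3 - 160*r^2*y^2 - 240*r^2*y - 7*r*y^4 - 56*r*y^3 - 84*r*y^2 + y^5 + 8*y^4 + 12*y^3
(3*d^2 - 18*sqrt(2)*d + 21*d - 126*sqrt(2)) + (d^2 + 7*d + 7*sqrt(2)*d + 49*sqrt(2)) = 4*d^2 - 11*sqrt(2)*d + 28*d - 77*sqrt(2)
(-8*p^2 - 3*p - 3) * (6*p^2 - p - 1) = -48*p^4 - 10*p^3 - 7*p^2 + 6*p + 3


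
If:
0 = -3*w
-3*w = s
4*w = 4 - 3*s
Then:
No Solution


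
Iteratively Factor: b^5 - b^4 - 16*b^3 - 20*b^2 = (b)*(b^4 - b^3 - 16*b^2 - 20*b) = b*(b - 5)*(b^3 + 4*b^2 + 4*b) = b^2*(b - 5)*(b^2 + 4*b + 4) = b^2*(b - 5)*(b + 2)*(b + 2)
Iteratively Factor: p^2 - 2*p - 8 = (p + 2)*(p - 4)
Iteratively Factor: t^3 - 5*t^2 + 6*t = (t)*(t^2 - 5*t + 6) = t*(t - 2)*(t - 3)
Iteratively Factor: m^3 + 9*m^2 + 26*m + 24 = (m + 3)*(m^2 + 6*m + 8) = (m + 3)*(m + 4)*(m + 2)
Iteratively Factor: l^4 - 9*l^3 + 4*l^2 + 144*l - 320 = (l - 4)*(l^3 - 5*l^2 - 16*l + 80) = (l - 4)^2*(l^2 - l - 20) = (l - 5)*(l - 4)^2*(l + 4)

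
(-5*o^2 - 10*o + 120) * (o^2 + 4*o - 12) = -5*o^4 - 30*o^3 + 140*o^2 + 600*o - 1440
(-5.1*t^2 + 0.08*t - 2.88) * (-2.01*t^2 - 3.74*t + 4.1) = 10.251*t^4 + 18.9132*t^3 - 15.4204*t^2 + 11.0992*t - 11.808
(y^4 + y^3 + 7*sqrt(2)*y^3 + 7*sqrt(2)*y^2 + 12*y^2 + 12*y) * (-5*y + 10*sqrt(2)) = -5*y^5 - 25*sqrt(2)*y^4 - 5*y^4 - 25*sqrt(2)*y^3 + 80*y^3 + 80*y^2 + 120*sqrt(2)*y^2 + 120*sqrt(2)*y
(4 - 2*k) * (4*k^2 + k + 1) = -8*k^3 + 14*k^2 + 2*k + 4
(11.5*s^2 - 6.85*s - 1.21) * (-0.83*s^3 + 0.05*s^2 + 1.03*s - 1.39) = -9.545*s^5 + 6.2605*s^4 + 12.5068*s^3 - 23.101*s^2 + 8.2752*s + 1.6819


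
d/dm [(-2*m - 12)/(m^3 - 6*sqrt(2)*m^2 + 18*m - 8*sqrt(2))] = 2*(-m^3 + 6*sqrt(2)*m^2 - 18*m + 3*(m + 6)*(m^2 - 4*sqrt(2)*m + 6) + 8*sqrt(2))/(m^3 - 6*sqrt(2)*m^2 + 18*m - 8*sqrt(2))^2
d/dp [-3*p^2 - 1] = -6*p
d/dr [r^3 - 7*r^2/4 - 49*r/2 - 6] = 3*r^2 - 7*r/2 - 49/2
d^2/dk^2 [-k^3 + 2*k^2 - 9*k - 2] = 4 - 6*k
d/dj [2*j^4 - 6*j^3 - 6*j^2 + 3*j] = 8*j^3 - 18*j^2 - 12*j + 3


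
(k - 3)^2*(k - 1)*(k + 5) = k^4 - 2*k^3 - 20*k^2 + 66*k - 45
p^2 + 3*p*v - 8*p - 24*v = (p - 8)*(p + 3*v)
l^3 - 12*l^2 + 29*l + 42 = (l - 7)*(l - 6)*(l + 1)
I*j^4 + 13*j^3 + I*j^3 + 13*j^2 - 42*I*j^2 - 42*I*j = j*(j - 7*I)*(j - 6*I)*(I*j + I)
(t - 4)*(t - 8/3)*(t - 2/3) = t^3 - 22*t^2/3 + 136*t/9 - 64/9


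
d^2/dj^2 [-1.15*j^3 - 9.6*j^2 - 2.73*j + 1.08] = -6.9*j - 19.2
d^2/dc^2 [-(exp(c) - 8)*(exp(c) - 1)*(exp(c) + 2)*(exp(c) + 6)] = (-16*exp(3*c) + 9*exp(2*c) + 208*exp(c) + 44)*exp(c)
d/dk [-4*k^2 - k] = -8*k - 1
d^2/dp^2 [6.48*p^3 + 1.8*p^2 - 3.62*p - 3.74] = 38.88*p + 3.6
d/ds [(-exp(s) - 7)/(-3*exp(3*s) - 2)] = (-9*(exp(s) + 7)*exp(2*s) + 3*exp(3*s) + 2)*exp(s)/(3*exp(3*s) + 2)^2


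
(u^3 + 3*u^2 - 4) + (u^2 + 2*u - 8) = u^3 + 4*u^2 + 2*u - 12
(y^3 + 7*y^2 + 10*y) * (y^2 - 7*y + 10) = y^5 - 29*y^3 + 100*y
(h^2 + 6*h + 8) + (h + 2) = h^2 + 7*h + 10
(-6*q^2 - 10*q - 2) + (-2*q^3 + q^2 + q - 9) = -2*q^3 - 5*q^2 - 9*q - 11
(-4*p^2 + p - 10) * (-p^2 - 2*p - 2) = 4*p^4 + 7*p^3 + 16*p^2 + 18*p + 20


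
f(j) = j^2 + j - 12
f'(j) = 2*j + 1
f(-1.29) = -11.63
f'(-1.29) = -1.58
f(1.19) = -9.39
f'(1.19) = 3.38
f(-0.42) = -12.24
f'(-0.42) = 0.16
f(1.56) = -8.01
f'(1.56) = 4.12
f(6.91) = 42.66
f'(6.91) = 14.82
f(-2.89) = -6.54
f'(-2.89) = -4.78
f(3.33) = 2.42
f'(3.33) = 7.66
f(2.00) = -6.00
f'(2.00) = 5.00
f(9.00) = 78.00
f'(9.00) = 19.00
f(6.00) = 30.00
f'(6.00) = 13.00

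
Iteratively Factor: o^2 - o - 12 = (o + 3)*(o - 4)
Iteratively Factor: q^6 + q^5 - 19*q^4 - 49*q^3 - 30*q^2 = (q + 1)*(q^5 - 19*q^3 - 30*q^2) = (q + 1)*(q + 3)*(q^4 - 3*q^3 - 10*q^2) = q*(q + 1)*(q + 3)*(q^3 - 3*q^2 - 10*q) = q*(q + 1)*(q + 2)*(q + 3)*(q^2 - 5*q) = q*(q - 5)*(q + 1)*(q + 2)*(q + 3)*(q)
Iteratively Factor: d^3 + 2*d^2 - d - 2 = (d + 2)*(d^2 - 1) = (d + 1)*(d + 2)*(d - 1)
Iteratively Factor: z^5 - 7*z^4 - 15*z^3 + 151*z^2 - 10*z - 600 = (z - 5)*(z^4 - 2*z^3 - 25*z^2 + 26*z + 120) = (z - 5)*(z + 2)*(z^3 - 4*z^2 - 17*z + 60) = (z - 5)*(z - 3)*(z + 2)*(z^2 - z - 20) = (z - 5)^2*(z - 3)*(z + 2)*(z + 4)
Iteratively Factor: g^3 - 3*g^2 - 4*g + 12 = (g - 3)*(g^2 - 4) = (g - 3)*(g + 2)*(g - 2)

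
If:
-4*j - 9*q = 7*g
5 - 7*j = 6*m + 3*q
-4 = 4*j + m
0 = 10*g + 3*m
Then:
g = -192/317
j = -477/317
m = 640/317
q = 1084/951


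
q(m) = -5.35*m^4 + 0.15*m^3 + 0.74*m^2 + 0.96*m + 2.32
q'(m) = -21.4*m^3 + 0.45*m^2 + 1.48*m + 0.96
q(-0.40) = 1.91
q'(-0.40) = 1.81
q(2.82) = -324.06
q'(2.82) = -471.20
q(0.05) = 2.37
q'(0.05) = 1.03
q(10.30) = -59960.10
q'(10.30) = -23320.41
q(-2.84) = -345.91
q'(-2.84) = 490.58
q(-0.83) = -0.59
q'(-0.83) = 12.28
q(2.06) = -87.59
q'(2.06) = -181.16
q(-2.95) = -403.10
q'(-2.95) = 549.90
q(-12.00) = -111099.44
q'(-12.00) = 37027.20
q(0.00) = 2.32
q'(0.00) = 0.96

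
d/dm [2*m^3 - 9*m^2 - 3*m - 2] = 6*m^2 - 18*m - 3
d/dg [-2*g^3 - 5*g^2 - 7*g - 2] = -6*g^2 - 10*g - 7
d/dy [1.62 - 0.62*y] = -0.620000000000000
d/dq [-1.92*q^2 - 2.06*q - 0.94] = -3.84*q - 2.06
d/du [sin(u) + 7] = cos(u)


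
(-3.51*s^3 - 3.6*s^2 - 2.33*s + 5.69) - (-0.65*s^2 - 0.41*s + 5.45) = -3.51*s^3 - 2.95*s^2 - 1.92*s + 0.24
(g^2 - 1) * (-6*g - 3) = -6*g^3 - 3*g^2 + 6*g + 3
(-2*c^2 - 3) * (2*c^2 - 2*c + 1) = -4*c^4 + 4*c^3 - 8*c^2 + 6*c - 3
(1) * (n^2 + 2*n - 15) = n^2 + 2*n - 15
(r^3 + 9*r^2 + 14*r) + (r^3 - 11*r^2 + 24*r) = 2*r^3 - 2*r^2 + 38*r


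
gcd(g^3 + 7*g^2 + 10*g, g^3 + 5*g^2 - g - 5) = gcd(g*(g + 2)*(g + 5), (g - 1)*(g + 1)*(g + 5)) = g + 5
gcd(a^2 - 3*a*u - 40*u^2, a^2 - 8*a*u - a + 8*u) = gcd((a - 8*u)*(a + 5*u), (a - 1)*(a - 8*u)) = -a + 8*u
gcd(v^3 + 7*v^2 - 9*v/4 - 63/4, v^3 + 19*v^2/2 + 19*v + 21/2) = v^2 + 17*v/2 + 21/2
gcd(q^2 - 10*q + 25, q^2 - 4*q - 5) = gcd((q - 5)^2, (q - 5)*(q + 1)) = q - 5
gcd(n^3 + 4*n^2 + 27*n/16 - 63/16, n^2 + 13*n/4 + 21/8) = n + 7/4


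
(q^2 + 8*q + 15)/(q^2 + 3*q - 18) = (q^2 + 8*q + 15)/(q^2 + 3*q - 18)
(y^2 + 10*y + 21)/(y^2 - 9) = (y + 7)/(y - 3)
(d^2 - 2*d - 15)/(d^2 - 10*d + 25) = (d + 3)/(d - 5)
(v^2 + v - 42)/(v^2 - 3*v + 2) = (v^2 + v - 42)/(v^2 - 3*v + 2)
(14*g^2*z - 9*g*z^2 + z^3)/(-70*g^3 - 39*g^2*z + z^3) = z*(-2*g + z)/(10*g^2 + 7*g*z + z^2)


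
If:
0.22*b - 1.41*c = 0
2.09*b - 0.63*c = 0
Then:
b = 0.00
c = 0.00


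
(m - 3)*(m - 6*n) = m^2 - 6*m*n - 3*m + 18*n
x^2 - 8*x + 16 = (x - 4)^2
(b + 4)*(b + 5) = b^2 + 9*b + 20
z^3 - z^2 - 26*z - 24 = (z - 6)*(z + 1)*(z + 4)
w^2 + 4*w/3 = w*(w + 4/3)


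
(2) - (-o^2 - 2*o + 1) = o^2 + 2*o + 1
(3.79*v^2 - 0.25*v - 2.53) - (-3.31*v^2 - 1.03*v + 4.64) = 7.1*v^2 + 0.78*v - 7.17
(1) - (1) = 0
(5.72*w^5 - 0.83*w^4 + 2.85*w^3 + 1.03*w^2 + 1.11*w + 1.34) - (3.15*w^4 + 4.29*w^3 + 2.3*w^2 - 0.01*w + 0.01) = 5.72*w^5 - 3.98*w^4 - 1.44*w^3 - 1.27*w^2 + 1.12*w + 1.33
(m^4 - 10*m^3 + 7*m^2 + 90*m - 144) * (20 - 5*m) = -5*m^5 + 70*m^4 - 235*m^3 - 310*m^2 + 2520*m - 2880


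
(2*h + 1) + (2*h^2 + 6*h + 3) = 2*h^2 + 8*h + 4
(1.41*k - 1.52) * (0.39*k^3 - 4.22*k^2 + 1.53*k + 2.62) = 0.5499*k^4 - 6.543*k^3 + 8.5717*k^2 + 1.3686*k - 3.9824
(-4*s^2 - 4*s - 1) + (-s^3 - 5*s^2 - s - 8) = -s^3 - 9*s^2 - 5*s - 9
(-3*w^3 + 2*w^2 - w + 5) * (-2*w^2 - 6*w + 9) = 6*w^5 + 14*w^4 - 37*w^3 + 14*w^2 - 39*w + 45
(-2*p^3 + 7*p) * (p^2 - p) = -2*p^5 + 2*p^4 + 7*p^3 - 7*p^2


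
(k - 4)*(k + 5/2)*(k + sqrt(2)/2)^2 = k^4 - 3*k^3/2 + sqrt(2)*k^3 - 19*k^2/2 - 3*sqrt(2)*k^2/2 - 10*sqrt(2)*k - 3*k/4 - 5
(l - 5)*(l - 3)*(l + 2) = l^3 - 6*l^2 - l + 30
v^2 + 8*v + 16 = (v + 4)^2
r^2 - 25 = (r - 5)*(r + 5)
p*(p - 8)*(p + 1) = p^3 - 7*p^2 - 8*p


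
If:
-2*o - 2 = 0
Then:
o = -1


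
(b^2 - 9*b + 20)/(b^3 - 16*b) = (b - 5)/(b*(b + 4))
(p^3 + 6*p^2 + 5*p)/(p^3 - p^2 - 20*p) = (p^2 + 6*p + 5)/(p^2 - p - 20)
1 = 1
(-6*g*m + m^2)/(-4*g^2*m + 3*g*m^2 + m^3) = (-6*g + m)/(-4*g^2 + 3*g*m + m^2)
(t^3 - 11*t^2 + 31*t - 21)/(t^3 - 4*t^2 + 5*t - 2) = (t^2 - 10*t + 21)/(t^2 - 3*t + 2)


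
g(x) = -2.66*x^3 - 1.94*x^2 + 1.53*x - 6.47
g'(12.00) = -1194.15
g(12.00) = -4863.95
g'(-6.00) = -262.47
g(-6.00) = 489.07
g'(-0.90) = -1.44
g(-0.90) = -7.48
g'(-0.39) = 1.83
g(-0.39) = -7.20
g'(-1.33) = -7.43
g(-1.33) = -5.68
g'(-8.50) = -542.04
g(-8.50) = 1473.93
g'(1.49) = -21.97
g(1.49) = -17.30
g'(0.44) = -1.72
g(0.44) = -6.40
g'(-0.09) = 1.81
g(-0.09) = -6.62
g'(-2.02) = -23.19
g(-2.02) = 4.45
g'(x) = -7.98*x^2 - 3.88*x + 1.53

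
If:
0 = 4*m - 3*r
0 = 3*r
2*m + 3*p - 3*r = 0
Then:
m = 0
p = 0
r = 0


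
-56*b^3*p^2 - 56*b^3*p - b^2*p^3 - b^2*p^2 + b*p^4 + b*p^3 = p*(-8*b + p)*(7*b + p)*(b*p + b)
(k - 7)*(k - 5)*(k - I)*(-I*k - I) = -I*k^4 - k^3 + 11*I*k^3 + 11*k^2 - 23*I*k^2 - 23*k - 35*I*k - 35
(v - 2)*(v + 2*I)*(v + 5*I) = v^3 - 2*v^2 + 7*I*v^2 - 10*v - 14*I*v + 20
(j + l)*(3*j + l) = 3*j^2 + 4*j*l + l^2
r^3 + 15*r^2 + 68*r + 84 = (r + 2)*(r + 6)*(r + 7)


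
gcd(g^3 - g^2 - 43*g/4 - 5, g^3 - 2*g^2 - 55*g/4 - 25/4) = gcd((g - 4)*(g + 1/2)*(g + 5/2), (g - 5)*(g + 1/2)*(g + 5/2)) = g^2 + 3*g + 5/4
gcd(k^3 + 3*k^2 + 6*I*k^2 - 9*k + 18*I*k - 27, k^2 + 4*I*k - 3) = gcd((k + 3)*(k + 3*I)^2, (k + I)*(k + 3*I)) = k + 3*I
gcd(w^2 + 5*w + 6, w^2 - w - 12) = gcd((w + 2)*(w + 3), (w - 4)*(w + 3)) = w + 3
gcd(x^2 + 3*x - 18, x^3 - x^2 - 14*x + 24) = x - 3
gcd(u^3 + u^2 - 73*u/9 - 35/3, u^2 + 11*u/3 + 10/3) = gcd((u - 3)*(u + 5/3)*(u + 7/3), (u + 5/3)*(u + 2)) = u + 5/3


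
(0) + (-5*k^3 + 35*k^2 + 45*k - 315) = -5*k^3 + 35*k^2 + 45*k - 315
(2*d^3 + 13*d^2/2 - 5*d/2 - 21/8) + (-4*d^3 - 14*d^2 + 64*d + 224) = -2*d^3 - 15*d^2/2 + 123*d/2 + 1771/8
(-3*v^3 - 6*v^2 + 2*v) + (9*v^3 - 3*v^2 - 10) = 6*v^3 - 9*v^2 + 2*v - 10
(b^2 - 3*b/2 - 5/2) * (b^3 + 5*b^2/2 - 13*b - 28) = b^5 + b^4 - 77*b^3/4 - 59*b^2/4 + 149*b/2 + 70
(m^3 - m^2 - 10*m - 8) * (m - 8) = m^4 - 9*m^3 - 2*m^2 + 72*m + 64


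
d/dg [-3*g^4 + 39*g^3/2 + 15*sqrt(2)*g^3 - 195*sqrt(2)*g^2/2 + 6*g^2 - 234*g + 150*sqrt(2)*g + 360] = -12*g^3 + 117*g^2/2 + 45*sqrt(2)*g^2 - 195*sqrt(2)*g + 12*g - 234 + 150*sqrt(2)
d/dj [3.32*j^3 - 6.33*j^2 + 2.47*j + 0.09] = 9.96*j^2 - 12.66*j + 2.47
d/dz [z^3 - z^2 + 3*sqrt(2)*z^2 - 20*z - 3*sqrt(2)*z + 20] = 3*z^2 - 2*z + 6*sqrt(2)*z - 20 - 3*sqrt(2)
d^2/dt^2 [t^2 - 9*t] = 2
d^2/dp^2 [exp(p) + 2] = exp(p)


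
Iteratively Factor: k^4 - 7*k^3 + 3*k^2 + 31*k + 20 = (k + 1)*(k^3 - 8*k^2 + 11*k + 20) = (k + 1)^2*(k^2 - 9*k + 20) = (k - 4)*(k + 1)^2*(k - 5)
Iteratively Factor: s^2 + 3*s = (s)*(s + 3)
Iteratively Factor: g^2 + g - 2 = (g + 2)*(g - 1)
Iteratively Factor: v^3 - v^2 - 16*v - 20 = (v + 2)*(v^2 - 3*v - 10) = (v - 5)*(v + 2)*(v + 2)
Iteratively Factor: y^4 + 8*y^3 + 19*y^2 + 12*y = (y)*(y^3 + 8*y^2 + 19*y + 12) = y*(y + 1)*(y^2 + 7*y + 12) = y*(y + 1)*(y + 3)*(y + 4)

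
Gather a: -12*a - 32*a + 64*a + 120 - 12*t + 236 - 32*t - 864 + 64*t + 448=20*a + 20*t - 60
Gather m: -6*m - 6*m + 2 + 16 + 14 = 32 - 12*m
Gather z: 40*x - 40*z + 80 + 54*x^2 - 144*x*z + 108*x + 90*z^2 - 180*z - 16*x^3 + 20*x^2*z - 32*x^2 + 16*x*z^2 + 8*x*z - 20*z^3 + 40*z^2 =-16*x^3 + 22*x^2 + 148*x - 20*z^3 + z^2*(16*x + 130) + z*(20*x^2 - 136*x - 220) + 80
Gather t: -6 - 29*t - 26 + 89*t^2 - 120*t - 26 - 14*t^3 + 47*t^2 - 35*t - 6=-14*t^3 + 136*t^2 - 184*t - 64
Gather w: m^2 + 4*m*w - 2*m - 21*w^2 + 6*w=m^2 - 2*m - 21*w^2 + w*(4*m + 6)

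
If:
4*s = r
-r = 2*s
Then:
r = 0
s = 0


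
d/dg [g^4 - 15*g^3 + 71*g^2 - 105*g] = 4*g^3 - 45*g^2 + 142*g - 105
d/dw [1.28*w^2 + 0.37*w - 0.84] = 2.56*w + 0.37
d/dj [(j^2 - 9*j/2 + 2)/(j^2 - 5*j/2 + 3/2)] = (8*j^2 - 4*j - 7)/(4*j^4 - 20*j^3 + 37*j^2 - 30*j + 9)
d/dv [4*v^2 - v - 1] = 8*v - 1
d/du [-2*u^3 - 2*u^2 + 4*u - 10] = -6*u^2 - 4*u + 4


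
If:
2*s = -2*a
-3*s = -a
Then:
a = 0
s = 0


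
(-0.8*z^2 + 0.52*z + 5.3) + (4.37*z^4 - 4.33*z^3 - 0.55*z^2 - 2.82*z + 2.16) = 4.37*z^4 - 4.33*z^3 - 1.35*z^2 - 2.3*z + 7.46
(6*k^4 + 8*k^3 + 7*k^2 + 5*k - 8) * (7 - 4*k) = -24*k^5 + 10*k^4 + 28*k^3 + 29*k^2 + 67*k - 56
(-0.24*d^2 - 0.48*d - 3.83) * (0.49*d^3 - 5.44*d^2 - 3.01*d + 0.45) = -0.1176*d^5 + 1.0704*d^4 + 1.4569*d^3 + 22.172*d^2 + 11.3123*d - 1.7235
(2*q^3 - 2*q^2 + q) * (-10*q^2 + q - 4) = -20*q^5 + 22*q^4 - 20*q^3 + 9*q^2 - 4*q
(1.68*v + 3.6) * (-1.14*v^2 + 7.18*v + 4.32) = -1.9152*v^3 + 7.9584*v^2 + 33.1056*v + 15.552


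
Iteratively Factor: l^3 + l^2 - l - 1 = (l + 1)*(l^2 - 1) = (l - 1)*(l + 1)*(l + 1)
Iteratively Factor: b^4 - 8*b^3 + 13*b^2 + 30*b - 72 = (b - 3)*(b^3 - 5*b^2 - 2*b + 24) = (b - 4)*(b - 3)*(b^2 - b - 6) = (b - 4)*(b - 3)*(b + 2)*(b - 3)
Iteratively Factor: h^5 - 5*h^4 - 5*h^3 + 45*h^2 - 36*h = (h - 1)*(h^4 - 4*h^3 - 9*h^2 + 36*h) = (h - 3)*(h - 1)*(h^3 - h^2 - 12*h) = h*(h - 3)*(h - 1)*(h^2 - h - 12) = h*(h - 3)*(h - 1)*(h + 3)*(h - 4)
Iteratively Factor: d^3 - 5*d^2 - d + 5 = (d - 5)*(d^2 - 1) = (d - 5)*(d - 1)*(d + 1)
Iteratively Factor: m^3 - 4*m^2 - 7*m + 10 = (m - 1)*(m^2 - 3*m - 10) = (m - 5)*(m - 1)*(m + 2)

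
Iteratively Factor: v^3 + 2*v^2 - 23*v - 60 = (v + 3)*(v^2 - v - 20) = (v - 5)*(v + 3)*(v + 4)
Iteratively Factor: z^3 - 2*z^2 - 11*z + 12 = (z + 3)*(z^2 - 5*z + 4) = (z - 1)*(z + 3)*(z - 4)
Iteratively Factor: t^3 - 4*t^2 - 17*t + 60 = (t - 3)*(t^2 - t - 20) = (t - 3)*(t + 4)*(t - 5)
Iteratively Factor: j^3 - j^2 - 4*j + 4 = (j + 2)*(j^2 - 3*j + 2) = (j - 2)*(j + 2)*(j - 1)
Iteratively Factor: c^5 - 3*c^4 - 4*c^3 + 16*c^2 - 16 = (c - 2)*(c^4 - c^3 - 6*c^2 + 4*c + 8) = (c - 2)*(c + 1)*(c^3 - 2*c^2 - 4*c + 8) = (c - 2)^2*(c + 1)*(c^2 - 4) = (c - 2)^3*(c + 1)*(c + 2)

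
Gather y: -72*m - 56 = -72*m - 56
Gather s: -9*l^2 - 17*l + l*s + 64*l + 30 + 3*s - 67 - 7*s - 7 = -9*l^2 + 47*l + s*(l - 4) - 44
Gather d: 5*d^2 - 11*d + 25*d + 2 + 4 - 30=5*d^2 + 14*d - 24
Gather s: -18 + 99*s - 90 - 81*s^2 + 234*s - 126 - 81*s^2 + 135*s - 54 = -162*s^2 + 468*s - 288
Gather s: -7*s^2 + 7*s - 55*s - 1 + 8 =-7*s^2 - 48*s + 7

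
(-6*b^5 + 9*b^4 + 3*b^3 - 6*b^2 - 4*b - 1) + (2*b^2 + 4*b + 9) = -6*b^5 + 9*b^4 + 3*b^3 - 4*b^2 + 8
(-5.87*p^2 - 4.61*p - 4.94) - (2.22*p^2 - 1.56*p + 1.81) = -8.09*p^2 - 3.05*p - 6.75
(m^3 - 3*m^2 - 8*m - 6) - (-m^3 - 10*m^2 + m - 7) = 2*m^3 + 7*m^2 - 9*m + 1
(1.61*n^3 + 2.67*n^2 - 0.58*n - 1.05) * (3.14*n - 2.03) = 5.0554*n^4 + 5.1155*n^3 - 7.2413*n^2 - 2.1196*n + 2.1315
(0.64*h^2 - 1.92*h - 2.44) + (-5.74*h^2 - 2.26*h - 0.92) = -5.1*h^2 - 4.18*h - 3.36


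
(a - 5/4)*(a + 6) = a^2 + 19*a/4 - 15/2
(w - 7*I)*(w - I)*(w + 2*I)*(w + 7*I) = w^4 + I*w^3 + 51*w^2 + 49*I*w + 98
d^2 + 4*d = d*(d + 4)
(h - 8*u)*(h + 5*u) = h^2 - 3*h*u - 40*u^2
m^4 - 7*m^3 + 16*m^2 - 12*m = m*(m - 3)*(m - 2)^2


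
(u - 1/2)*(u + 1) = u^2 + u/2 - 1/2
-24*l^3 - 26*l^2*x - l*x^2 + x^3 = (-6*l + x)*(l + x)*(4*l + x)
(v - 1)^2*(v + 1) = v^3 - v^2 - v + 1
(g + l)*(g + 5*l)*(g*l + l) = g^3*l + 6*g^2*l^2 + g^2*l + 5*g*l^3 + 6*g*l^2 + 5*l^3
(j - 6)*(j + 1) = j^2 - 5*j - 6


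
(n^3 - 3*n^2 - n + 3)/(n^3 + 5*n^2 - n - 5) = (n - 3)/(n + 5)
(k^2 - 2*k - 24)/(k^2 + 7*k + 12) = (k - 6)/(k + 3)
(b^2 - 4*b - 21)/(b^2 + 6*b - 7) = (b^2 - 4*b - 21)/(b^2 + 6*b - 7)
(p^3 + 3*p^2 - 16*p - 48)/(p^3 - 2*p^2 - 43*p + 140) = (p^2 + 7*p + 12)/(p^2 + 2*p - 35)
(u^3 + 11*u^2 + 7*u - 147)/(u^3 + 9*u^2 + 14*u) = (u^2 + 4*u - 21)/(u*(u + 2))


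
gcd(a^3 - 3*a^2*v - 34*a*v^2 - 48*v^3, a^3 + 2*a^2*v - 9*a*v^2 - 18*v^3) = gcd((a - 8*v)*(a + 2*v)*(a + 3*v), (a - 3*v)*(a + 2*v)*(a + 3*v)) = a^2 + 5*a*v + 6*v^2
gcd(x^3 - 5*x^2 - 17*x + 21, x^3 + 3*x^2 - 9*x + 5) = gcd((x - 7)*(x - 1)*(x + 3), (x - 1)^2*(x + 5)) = x - 1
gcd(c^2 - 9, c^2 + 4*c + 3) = c + 3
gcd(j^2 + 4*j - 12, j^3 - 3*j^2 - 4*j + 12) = j - 2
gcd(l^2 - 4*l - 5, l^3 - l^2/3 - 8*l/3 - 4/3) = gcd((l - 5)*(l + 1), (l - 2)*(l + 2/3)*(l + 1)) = l + 1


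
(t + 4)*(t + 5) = t^2 + 9*t + 20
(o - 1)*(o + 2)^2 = o^3 + 3*o^2 - 4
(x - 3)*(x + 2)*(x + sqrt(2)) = x^3 - x^2 + sqrt(2)*x^2 - 6*x - sqrt(2)*x - 6*sqrt(2)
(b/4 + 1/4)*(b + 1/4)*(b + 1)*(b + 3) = b^4/4 + 21*b^3/16 + 33*b^2/16 + 19*b/16 + 3/16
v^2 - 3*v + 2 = (v - 2)*(v - 1)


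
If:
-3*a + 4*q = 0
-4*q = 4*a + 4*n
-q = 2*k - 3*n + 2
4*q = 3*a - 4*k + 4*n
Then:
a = -4/5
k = 7/5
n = 7/5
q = -3/5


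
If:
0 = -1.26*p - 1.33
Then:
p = -1.06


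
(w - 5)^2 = w^2 - 10*w + 25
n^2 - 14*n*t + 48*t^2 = (n - 8*t)*(n - 6*t)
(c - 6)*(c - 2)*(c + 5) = c^3 - 3*c^2 - 28*c + 60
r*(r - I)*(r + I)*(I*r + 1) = I*r^4 + r^3 + I*r^2 + r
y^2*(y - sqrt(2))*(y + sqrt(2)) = y^4 - 2*y^2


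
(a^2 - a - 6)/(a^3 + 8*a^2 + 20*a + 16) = (a - 3)/(a^2 + 6*a + 8)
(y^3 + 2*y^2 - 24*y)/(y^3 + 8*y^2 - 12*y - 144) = y/(y + 6)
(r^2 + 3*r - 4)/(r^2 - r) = (r + 4)/r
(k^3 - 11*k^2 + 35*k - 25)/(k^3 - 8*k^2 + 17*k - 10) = (k - 5)/(k - 2)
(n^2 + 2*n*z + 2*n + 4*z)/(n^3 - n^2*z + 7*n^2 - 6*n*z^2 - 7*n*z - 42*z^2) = (-n - 2)/(-n^2 + 3*n*z - 7*n + 21*z)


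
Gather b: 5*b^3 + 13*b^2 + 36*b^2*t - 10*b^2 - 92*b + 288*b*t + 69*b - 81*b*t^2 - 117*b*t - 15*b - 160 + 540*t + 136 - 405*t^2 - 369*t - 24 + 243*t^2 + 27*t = 5*b^3 + b^2*(36*t + 3) + b*(-81*t^2 + 171*t - 38) - 162*t^2 + 198*t - 48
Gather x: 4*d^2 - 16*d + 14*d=4*d^2 - 2*d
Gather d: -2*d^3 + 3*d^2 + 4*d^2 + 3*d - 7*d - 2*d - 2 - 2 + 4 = -2*d^3 + 7*d^2 - 6*d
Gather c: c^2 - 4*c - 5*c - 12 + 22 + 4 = c^2 - 9*c + 14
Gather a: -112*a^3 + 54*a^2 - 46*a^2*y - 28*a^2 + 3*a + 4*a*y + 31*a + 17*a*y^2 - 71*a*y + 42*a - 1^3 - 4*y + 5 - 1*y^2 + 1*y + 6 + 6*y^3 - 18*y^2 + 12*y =-112*a^3 + a^2*(26 - 46*y) + a*(17*y^2 - 67*y + 76) + 6*y^3 - 19*y^2 + 9*y + 10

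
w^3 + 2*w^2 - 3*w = w*(w - 1)*(w + 3)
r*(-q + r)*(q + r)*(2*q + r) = -2*q^3*r - q^2*r^2 + 2*q*r^3 + r^4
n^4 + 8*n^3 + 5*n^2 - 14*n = n*(n - 1)*(n + 2)*(n + 7)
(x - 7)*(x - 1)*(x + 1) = x^3 - 7*x^2 - x + 7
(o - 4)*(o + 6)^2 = o^3 + 8*o^2 - 12*o - 144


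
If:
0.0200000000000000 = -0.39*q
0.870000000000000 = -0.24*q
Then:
No Solution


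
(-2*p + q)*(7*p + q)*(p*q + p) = -14*p^3*q - 14*p^3 + 5*p^2*q^2 + 5*p^2*q + p*q^3 + p*q^2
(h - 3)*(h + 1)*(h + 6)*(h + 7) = h^4 + 11*h^3 + 13*h^2 - 123*h - 126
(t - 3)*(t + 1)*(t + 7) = t^3 + 5*t^2 - 17*t - 21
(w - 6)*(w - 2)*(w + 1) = w^3 - 7*w^2 + 4*w + 12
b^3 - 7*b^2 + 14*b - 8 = (b - 4)*(b - 2)*(b - 1)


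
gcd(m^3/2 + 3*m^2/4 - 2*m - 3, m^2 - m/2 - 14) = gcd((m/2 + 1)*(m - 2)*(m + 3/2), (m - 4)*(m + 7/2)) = 1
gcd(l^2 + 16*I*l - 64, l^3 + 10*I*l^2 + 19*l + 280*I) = l + 8*I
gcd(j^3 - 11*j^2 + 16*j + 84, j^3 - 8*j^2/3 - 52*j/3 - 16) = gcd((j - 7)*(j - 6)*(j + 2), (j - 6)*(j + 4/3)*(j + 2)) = j^2 - 4*j - 12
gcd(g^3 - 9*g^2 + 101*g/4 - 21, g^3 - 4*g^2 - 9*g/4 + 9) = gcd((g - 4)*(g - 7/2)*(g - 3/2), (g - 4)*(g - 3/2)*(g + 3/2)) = g^2 - 11*g/2 + 6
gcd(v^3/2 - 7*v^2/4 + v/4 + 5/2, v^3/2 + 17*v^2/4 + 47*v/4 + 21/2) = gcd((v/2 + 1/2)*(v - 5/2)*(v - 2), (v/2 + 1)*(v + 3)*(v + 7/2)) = 1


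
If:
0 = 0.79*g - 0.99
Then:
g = 1.25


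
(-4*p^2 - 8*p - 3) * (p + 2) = -4*p^3 - 16*p^2 - 19*p - 6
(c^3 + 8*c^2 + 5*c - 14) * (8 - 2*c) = -2*c^4 - 8*c^3 + 54*c^2 + 68*c - 112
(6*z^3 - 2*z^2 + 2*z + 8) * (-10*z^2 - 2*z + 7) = -60*z^5 + 8*z^4 + 26*z^3 - 98*z^2 - 2*z + 56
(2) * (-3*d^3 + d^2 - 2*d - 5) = -6*d^3 + 2*d^2 - 4*d - 10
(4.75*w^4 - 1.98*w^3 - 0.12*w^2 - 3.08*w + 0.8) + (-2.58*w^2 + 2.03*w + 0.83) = 4.75*w^4 - 1.98*w^3 - 2.7*w^2 - 1.05*w + 1.63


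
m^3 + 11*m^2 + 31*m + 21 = (m + 1)*(m + 3)*(m + 7)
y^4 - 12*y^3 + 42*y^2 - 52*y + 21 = (y - 7)*(y - 3)*(y - 1)^2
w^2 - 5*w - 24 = (w - 8)*(w + 3)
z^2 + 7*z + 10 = (z + 2)*(z + 5)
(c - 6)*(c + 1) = c^2 - 5*c - 6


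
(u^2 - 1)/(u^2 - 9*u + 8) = (u + 1)/(u - 8)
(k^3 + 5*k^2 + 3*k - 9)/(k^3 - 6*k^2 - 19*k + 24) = (k + 3)/(k - 8)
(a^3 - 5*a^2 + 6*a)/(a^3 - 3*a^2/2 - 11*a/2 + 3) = 2*a*(a - 2)/(2*a^2 + 3*a - 2)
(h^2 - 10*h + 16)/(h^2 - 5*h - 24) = (h - 2)/(h + 3)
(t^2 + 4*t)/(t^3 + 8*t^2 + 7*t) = (t + 4)/(t^2 + 8*t + 7)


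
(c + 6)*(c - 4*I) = c^2 + 6*c - 4*I*c - 24*I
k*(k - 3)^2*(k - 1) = k^4 - 7*k^3 + 15*k^2 - 9*k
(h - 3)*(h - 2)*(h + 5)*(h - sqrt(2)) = h^4 - sqrt(2)*h^3 - 19*h^2 + 19*sqrt(2)*h + 30*h - 30*sqrt(2)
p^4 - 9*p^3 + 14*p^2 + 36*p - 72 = (p - 6)*(p - 3)*(p - 2)*(p + 2)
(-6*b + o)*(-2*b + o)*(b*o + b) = 12*b^3*o + 12*b^3 - 8*b^2*o^2 - 8*b^2*o + b*o^3 + b*o^2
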